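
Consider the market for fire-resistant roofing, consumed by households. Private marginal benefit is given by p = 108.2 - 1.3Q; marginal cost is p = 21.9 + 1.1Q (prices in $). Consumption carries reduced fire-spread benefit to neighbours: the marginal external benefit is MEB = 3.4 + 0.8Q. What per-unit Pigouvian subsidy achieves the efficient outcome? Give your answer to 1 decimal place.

subsidy = $48.3 per unit

Social marginal benefit = demand + MEB = 111.6 - 0.5Q.
Set SMB = MC: 111.6 - 0.5Q = 21.9 + 1.1Q → Q* = 56.0625.
The Pigouvian subsidy equals MEB at Q*: 3.4 + 0.8×56.0625 = 48.2500.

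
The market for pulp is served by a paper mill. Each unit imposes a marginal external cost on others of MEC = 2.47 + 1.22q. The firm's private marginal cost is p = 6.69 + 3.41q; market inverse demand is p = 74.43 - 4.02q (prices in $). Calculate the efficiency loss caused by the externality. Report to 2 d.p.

Market equilibrium (private): 6.69 + 3.41q = 74.43 - 4.02q → q_m = 9.1171.
Social marginal cost = private MC + MEC = 9.16 + 4.63q.
Set SMC = demand: 9.16 + 4.63q = 74.43 - 4.02q → q* = 7.5457.
The loss is the area between SMC and demand from q* to q_m; with linear curves that's a triangle of height MEC(q_m).
DWL = ½ × 1.5714 × 13.5929 = 10.6799.

DWL = $10.68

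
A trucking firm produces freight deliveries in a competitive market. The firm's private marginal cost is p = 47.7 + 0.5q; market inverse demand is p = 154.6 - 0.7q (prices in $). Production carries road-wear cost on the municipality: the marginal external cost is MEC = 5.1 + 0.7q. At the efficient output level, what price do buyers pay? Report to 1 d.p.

P = $117.1

Social marginal cost = private MC + MEC = 52.8 + 1.2q.
Set SMC = demand: 52.8 + 1.2q = 154.6 - 0.7q → q* = 53.5789.
Consumer price on the demand curve at q*: 154.6 − 0.7×53.5789 = 117.0948.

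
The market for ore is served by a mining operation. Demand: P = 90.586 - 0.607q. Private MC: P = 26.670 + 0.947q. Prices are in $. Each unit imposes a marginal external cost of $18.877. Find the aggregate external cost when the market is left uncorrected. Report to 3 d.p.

$776.411

Market equilibrium (private): 26.670 + 0.947q = 90.586 - 0.607q → q_m = 41.1300.
Total external cost = MEC × q_m = 18.877 × 41.1300 = 776.4110.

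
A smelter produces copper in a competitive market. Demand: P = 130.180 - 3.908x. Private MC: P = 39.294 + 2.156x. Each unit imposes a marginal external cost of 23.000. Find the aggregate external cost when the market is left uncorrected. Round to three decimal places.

344.719

Market equilibrium (private): 39.294 + 2.156x = 130.180 - 3.908x → x_m = 14.9878.
Total external cost = MEC × x_m = 23.000 × 14.9878 = 344.7194.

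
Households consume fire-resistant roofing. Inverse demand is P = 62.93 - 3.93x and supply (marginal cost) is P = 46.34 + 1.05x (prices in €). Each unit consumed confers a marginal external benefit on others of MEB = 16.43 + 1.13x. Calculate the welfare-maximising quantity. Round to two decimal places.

x* = 8.58

Social marginal benefit = demand + MEB = 79.36 - 2.80x.
Set SMB = MC: 79.36 - 2.80x = 46.34 + 1.05x → x* = 8.5766.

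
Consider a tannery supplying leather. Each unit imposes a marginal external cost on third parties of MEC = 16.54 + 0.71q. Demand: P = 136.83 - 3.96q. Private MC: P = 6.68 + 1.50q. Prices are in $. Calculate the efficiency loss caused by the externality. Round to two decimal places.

DWL = $90.75

Market equilibrium (private): 6.68 + 1.50q = 136.83 - 3.96q → q_m = 23.8370.
Social marginal cost = private MC + MEC = 23.22 + 2.21q.
Set SMC = demand: 23.22 + 2.21q = 136.83 - 3.96q → q* = 18.4133.
Between q* and q_m the wedge SMC − demand runs linearly from 0 to MEC(q_m), so the loss is a triangle.
DWL = ½ × 5.4237 × 33.4643 = 90.7502.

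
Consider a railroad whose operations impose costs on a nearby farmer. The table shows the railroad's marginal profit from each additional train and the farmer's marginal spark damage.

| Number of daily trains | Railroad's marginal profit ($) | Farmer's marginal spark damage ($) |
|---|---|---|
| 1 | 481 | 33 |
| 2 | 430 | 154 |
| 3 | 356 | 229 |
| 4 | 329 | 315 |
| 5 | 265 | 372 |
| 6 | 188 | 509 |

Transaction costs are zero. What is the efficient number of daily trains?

4

Bargaining reaches the level where marginal profit last exceeds marginal spark damage.
That holds through level 4 (329 ≥ 315) but not at 5 (265 < 372).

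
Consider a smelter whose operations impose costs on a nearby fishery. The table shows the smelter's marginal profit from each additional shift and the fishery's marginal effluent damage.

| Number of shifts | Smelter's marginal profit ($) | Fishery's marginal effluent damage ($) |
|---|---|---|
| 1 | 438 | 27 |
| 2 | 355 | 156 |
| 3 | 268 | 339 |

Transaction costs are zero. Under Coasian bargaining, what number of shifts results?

2

Bargaining reaches the level where marginal profit last exceeds marginal effluent damage.
That holds through level 2 (355 ≥ 156) but not at 3 (268 < 339).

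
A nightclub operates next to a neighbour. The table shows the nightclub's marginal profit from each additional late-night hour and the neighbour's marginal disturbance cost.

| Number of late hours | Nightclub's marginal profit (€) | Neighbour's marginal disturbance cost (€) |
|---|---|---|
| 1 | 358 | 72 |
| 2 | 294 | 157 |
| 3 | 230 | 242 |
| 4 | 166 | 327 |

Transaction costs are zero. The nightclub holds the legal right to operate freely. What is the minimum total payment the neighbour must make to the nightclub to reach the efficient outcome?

Left alone the nightclub would choose level 4 (marginal profit stays positive).
Efficient level: k* = 2 (marginal profit ≥ marginal disturbance cost through 2).
The neighbour must at least cover the nightclub's forgone profit from cutting 4→2: 230 + 166 = 396.

€396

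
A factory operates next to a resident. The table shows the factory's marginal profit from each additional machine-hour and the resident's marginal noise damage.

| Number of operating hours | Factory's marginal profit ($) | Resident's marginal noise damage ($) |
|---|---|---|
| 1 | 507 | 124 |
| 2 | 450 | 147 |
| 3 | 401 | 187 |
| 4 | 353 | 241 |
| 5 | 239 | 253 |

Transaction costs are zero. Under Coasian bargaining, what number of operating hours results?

Bargaining reaches the level where marginal profit last exceeds marginal noise damage.
That holds through level 4 (353 ≥ 241) but not at 5 (239 < 253).

4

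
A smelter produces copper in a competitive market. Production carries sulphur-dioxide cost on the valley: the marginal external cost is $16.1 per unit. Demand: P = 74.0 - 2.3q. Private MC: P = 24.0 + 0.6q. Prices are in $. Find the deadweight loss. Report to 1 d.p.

Market equilibrium (private): 24.0 + 0.6q = 74.0 - 2.3q → q_m = 17.2414.
Social marginal cost = private MC + MEC = 40.1 + 0.6q.
Set SMC = demand: 40.1 + 0.6q = 74.0 - 2.3q → q* = 11.6897.
The loss is the area between SMC and demand from q* to q_m; with linear curves that's a triangle of height MEC(q_m).
DWL = ½ × 5.5517 × 16.1000 = 44.6912.

DWL = $44.7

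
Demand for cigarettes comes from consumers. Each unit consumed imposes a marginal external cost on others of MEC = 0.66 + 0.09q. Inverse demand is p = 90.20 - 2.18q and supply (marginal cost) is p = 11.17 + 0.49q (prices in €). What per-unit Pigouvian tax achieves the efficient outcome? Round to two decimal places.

Social marginal benefit = demand − MEC = 89.54 - 2.27q.
Set SMB = MC: 89.54 - 2.27q = 11.17 + 0.49q → q* = 28.3949.
The Pigouvian tax equals MEC at q*: 0.66 + 0.09×28.3949 = 3.2155.

tax = €3.22 per unit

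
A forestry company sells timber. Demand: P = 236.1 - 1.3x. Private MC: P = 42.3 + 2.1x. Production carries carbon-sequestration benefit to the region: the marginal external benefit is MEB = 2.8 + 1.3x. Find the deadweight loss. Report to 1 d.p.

Market equilibrium (private): 42.3 + 2.1x = 236.1 - 1.3x → x_m = 57.0000.
Social marginal cost = private MC − MEB = 39.5 + 0.8x.
Set SMC = demand: 39.5 + 0.8x = 236.1 - 1.3x → x* = 93.6190.
The loss is the area between SMC and demand from x* to x_m; with linear curves that's a triangle of height MEB(x_m).
DWL = ½ × 36.6190 × 76.9000 = 1408.0006.

DWL = 1408.0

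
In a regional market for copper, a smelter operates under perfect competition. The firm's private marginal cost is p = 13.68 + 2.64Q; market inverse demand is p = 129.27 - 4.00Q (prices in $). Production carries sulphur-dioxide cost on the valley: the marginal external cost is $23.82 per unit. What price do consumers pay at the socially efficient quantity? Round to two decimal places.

P = $73.99

Social marginal cost = private MC + MEC = 37.50 + 2.64Q.
Set SMC = demand: 37.50 + 2.64Q = 129.27 - 4.00Q → Q* = 13.8208.
Consumer price on the demand curve at Q*: 129.27 − 4.00×13.8208 = 73.9868.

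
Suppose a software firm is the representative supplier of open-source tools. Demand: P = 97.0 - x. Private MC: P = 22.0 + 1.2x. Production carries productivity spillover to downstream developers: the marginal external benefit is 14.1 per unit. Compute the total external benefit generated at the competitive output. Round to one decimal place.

480.7

Market equilibrium (private): 22.0 + 1.2x = 97.0 - x → x_m = 34.0909.
Total external benefit = MEB × x_m = 14.1 × 34.0909 = 480.6817.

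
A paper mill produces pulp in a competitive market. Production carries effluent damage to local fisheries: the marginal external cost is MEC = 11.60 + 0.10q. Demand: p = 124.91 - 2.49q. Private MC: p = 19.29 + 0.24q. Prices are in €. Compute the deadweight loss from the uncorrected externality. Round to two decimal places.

Market equilibrium (private): 19.29 + 0.24q = 124.91 - 2.49q → q_m = 38.6886.
Social marginal cost = private MC + MEC = 30.89 + 0.34q.
Set SMC = demand: 30.89 + 0.34q = 124.91 - 2.49q → q* = 33.2226.
Between q* and q_m the wedge SMC − demand runs linearly from 0 to MEC(q_m), so the loss is a triangle.
DWL = ½ × 5.4660 × 15.4689 = 42.2765.

DWL = €42.28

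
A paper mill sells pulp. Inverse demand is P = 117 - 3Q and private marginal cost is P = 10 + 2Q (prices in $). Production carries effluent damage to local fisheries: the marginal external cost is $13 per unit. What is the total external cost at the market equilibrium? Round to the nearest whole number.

Market equilibrium (private): 10 + 2Q = 117 - 3Q → Q_m = 21.4000.
Total external cost = MEC × Q_m = 13 × 21.4000 = 278.2000.

$278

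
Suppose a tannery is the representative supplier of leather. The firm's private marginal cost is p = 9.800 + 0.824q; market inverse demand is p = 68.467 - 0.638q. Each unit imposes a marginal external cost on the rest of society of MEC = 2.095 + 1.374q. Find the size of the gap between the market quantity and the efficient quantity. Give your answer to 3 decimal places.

20.180 units

Market equilibrium (private): 9.800 + 0.824q = 68.467 - 0.638q → q_m = 40.1279.
Social marginal cost = private MC + MEC = 11.895 + 2.198q.
Set SMC = demand: 11.895 + 2.198q = 68.467 - 0.638q → q* = 19.9478.
Gap = |40.1279 − 19.9478| = 20.1801.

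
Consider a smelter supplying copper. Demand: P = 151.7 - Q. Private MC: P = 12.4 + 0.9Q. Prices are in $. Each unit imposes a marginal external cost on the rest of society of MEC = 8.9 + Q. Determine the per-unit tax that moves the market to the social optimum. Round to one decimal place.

Social marginal cost = private MC + MEC = 21.3 + 1.9Q.
Set SMC = demand: 21.3 + 1.9Q = 151.7 - Q → Q* = 44.9655.
The Pigouvian tax equals MEC at Q*: 8.9 + 1.0×44.9655 = 53.8655.

tax = $53.9 per unit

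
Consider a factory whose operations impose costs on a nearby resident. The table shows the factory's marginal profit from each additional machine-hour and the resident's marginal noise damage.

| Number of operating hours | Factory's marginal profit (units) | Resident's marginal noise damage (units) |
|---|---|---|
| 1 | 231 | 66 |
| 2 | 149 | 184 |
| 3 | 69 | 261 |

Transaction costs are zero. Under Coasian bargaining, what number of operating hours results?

Bargaining reaches the level where marginal profit last exceeds marginal noise damage.
That holds through level 1 (231 ≥ 66) but not at 2 (149 < 184).

1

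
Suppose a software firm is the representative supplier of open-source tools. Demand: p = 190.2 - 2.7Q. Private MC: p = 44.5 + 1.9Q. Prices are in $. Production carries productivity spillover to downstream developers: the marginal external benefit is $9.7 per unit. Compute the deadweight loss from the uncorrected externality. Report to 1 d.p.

Market equilibrium (private): 44.5 + 1.9Q = 190.2 - 2.7Q → Q_m = 31.6739.
Social marginal cost = private MC − MEB = 34.8 + 1.9Q.
Set SMC = demand: 34.8 + 1.9Q = 190.2 - 2.7Q → Q* = 33.7826.
Height of the DWL triangle at Q_m is demand(Q_m) − SMC(Q_m) = MEB(Q_m) = 9.7000.
DWL = ½ × 2.1087 × 9.7000 = 10.2272.

DWL = $10.2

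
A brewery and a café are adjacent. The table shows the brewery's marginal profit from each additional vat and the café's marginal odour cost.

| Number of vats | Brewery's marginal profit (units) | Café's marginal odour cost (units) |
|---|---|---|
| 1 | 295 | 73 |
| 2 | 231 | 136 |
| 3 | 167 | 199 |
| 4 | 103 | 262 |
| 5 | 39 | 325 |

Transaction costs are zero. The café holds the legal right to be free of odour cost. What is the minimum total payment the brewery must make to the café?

Efficient level: marginal profit ≥ marginal odour cost through level 2, so k* = 2.
With the café holding the right, the brewery must at least compensate total damage at k*: 73 + 136 = 209.

209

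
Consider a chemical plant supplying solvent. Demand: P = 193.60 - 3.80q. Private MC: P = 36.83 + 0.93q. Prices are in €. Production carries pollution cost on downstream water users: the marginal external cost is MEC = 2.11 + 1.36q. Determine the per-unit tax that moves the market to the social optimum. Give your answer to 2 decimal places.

tax = €36.65 per unit

Social marginal cost = private MC + MEC = 38.94 + 2.29q.
Set SMC = demand: 38.94 + 2.29q = 193.60 - 3.80q → q* = 25.3957.
The Pigouvian tax equals MEC at q*: 2.11 + 1.36×25.3957 = 36.6482.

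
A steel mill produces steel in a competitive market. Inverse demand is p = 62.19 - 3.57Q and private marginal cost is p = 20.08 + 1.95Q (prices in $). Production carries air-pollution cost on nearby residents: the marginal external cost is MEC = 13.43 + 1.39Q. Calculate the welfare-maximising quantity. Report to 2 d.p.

Q* = 4.15

Social marginal cost = private MC + MEC = 33.51 + 3.34Q.
Set SMC = demand: 33.51 + 3.34Q = 62.19 - 3.57Q → Q* = 4.1505.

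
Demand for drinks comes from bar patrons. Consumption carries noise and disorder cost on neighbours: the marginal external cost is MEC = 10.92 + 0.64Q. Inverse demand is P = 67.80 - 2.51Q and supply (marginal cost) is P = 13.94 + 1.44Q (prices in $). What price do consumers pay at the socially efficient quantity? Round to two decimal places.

Social marginal benefit = demand − MEC = 56.88 - 3.15Q.
Set SMB = MC: 56.88 - 3.15Q = 13.94 + 1.44Q → Q* = 9.3551.
Consumer price on the demand curve at Q*: 67.80 − 2.51×9.3551 = 44.3187.

P = $44.32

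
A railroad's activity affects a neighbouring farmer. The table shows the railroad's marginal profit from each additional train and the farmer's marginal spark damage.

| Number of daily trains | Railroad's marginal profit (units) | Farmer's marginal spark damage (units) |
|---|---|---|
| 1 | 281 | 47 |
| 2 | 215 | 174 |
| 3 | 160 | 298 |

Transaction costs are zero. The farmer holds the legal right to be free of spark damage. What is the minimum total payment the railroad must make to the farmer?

221

Efficient level: marginal profit ≥ marginal spark damage through level 2, so k* = 2.
With the farmer holding the right, the railroad must at least compensate total damage at k*: 47 + 174 = 221.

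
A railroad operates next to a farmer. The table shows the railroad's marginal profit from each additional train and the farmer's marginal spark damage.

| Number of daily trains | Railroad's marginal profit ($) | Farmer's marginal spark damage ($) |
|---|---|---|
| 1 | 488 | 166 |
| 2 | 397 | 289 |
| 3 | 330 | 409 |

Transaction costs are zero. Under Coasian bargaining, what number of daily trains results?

2

Bargaining reaches the level where marginal profit last exceeds marginal spark damage.
That holds through level 2 (397 ≥ 289) but not at 3 (330 < 409).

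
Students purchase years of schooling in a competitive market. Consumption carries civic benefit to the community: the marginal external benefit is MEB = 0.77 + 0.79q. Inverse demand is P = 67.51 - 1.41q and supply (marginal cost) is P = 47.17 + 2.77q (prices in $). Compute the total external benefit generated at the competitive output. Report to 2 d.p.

Market equilibrium (private): 47.17 + 2.77q = 67.51 - 1.41q → q_m = 4.8660.
Total external benefit = ∫₀^{q_m} (0.77 + 0.79q) dq = 0.77×4.8660 + ½×0.79×4.8660² = 13.0996.

$13.10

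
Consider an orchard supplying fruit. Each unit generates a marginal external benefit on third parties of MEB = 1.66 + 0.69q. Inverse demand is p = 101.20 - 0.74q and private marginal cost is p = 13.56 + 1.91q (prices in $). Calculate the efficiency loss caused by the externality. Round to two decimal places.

Market equilibrium (private): 13.56 + 1.91q = 101.20 - 0.74q → q_m = 33.0717.
Social marginal cost = private MC − MEB = 11.90 + 1.22q.
Set SMC = demand: 11.90 + 1.22q = 101.20 - 0.74q → q* = 45.5612.
Height of the DWL triangle at q_m is demand(q_m) − SMC(q_m) = MEB(q_m) = 24.4795.
DWL = ½ × 12.4895 × 24.4795 = 152.8684.

DWL = $152.87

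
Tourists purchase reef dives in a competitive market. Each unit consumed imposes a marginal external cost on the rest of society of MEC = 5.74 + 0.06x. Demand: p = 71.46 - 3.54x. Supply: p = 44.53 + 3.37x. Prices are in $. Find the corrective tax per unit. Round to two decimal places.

tax = $5.92 per unit

Social marginal benefit = demand − MEC = 65.72 - 3.60x.
Set SMB = MC: 65.72 - 3.60x = 44.53 + 3.37x → x* = 3.0402.
The Pigouvian tax equals MEC at x*: 5.74 + 0.06×3.0402 = 5.9224.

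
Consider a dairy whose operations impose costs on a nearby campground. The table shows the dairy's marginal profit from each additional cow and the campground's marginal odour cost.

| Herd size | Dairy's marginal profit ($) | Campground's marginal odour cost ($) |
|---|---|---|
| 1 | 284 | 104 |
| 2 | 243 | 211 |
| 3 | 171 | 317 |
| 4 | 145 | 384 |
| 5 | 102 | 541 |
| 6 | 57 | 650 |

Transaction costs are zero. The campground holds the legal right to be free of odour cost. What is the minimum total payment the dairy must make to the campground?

$315

Efficient level: marginal profit ≥ marginal odour cost through level 2, so k* = 2.
With the campground holding the right, the dairy must at least compensate total damage at k*: 104 + 211 = 315.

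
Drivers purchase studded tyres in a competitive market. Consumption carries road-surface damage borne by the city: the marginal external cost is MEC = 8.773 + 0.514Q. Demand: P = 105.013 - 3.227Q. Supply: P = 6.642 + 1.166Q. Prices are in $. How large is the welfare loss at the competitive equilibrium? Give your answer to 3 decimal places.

DWL = $41.919

Market equilibrium (private): 6.642 + 1.166Q = 105.013 - 3.227Q → Q_m = 22.3927.
Social marginal benefit = demand − MEC = 96.240 - 3.741Q.
Set SMB = MC: 96.240 - 3.741Q = 6.642 + 1.166Q → Q* = 18.2592.
Between Q* and Q_m the wedge MC − SMB runs linearly from 0 to MEC(Q_m), so the loss is a triangle.
DWL = ½ × 4.1335 × 20.2828 = 41.9195.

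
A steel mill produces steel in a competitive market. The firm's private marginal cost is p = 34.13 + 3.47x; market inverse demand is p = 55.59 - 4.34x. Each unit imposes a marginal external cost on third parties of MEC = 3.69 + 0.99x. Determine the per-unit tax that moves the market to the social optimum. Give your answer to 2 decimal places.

tax = 5.69 per unit

Social marginal cost = private MC + MEC = 37.82 + 4.46x.
Set SMC = demand: 37.82 + 4.46x = 55.59 - 4.34x → x* = 2.0193.
The Pigouvian tax equals MEC at x*: 3.69 + 0.99×2.0193 = 5.6891.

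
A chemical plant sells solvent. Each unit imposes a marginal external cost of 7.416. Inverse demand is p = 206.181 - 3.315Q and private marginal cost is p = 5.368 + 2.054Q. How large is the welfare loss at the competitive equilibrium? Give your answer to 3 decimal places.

Market equilibrium (private): 5.368 + 2.054Q = 206.181 - 3.315Q → Q_m = 37.4023.
Social marginal cost = private MC + MEC = 12.784 + 2.054Q.
Set SMC = demand: 12.784 + 2.054Q = 206.181 - 3.315Q → Q* = 36.0210.
The loss is the area between SMC and demand from Q* to Q_m; with linear curves that's a triangle of height MEC(Q_m).
DWL = ½ × 1.3813 × 7.4160 = 5.1219.

DWL = 5.122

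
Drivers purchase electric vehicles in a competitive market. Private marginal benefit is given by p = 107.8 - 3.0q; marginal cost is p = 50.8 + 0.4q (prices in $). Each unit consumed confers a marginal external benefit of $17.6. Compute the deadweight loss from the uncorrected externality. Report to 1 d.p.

Market equilibrium (private): 50.8 + 0.4q = 107.8 - 3.0q → q_m = 16.7647.
Social marginal benefit = demand + MEB = 125.4 - 3.0q.
Set SMB = MC: 125.4 - 3.0q = 50.8 + 0.4q → q* = 21.9412.
Between q* and q_m the wedge SMB − MC runs linearly from 0 to MEB(q_m), so the loss is a triangle.
DWL = ½ × 5.1765 × 17.6000 = 45.5532.

DWL = $45.6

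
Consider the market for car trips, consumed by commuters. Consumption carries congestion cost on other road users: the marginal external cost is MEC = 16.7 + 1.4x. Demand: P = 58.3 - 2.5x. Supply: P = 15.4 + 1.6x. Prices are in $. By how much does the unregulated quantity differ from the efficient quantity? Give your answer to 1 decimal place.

5.7 units

Market equilibrium (private): 15.4 + 1.6x = 58.3 - 2.5x → x_m = 10.4634.
Social marginal benefit = demand − MEC = 41.6 - 3.9x.
Set SMB = MC: 41.6 - 3.9x = 15.4 + 1.6x → x* = 4.7636.
Gap = |10.4634 − 4.7636| = 5.6998.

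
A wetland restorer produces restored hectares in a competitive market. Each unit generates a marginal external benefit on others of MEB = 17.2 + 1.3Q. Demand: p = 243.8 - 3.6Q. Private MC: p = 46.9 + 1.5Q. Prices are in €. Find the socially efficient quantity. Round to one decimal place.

Social marginal cost = private MC − MEB = 29.7 + 0.2Q.
Set SMC = demand: 29.7 + 0.2Q = 243.8 - 3.6Q → Q* = 56.3421.

Q* = 56.3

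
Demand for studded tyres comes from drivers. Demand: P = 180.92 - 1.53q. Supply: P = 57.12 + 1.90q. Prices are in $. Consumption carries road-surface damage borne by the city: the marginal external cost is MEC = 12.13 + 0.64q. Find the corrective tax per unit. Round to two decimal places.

Social marginal benefit = demand − MEC = 168.79 - 2.17q.
Set SMB = MC: 168.79 - 2.17q = 57.12 + 1.90q → q* = 27.4373.
The Pigouvian tax equals MEC at q*: 12.13 + 0.64×27.4373 = 29.6899.

tax = $29.69 per unit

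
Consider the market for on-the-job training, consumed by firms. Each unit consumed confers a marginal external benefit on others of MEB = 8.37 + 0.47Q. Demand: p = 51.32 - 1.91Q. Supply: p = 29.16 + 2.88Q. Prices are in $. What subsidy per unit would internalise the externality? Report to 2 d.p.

Social marginal benefit = demand + MEB = 59.69 - 1.44Q.
Set SMB = MC: 59.69 - 1.44Q = 29.16 + 2.88Q → Q* = 7.0671.
The Pigouvian subsidy equals MEB at Q*: 8.37 + 0.47×7.0671 = 11.6915.

subsidy = $11.69 per unit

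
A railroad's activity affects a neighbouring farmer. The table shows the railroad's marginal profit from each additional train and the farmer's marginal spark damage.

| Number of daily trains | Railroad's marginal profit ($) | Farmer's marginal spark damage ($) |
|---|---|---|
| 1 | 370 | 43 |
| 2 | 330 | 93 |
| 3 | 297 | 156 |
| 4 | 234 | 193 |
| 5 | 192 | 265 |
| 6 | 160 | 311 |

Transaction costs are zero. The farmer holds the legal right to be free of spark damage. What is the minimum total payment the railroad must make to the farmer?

Efficient level: marginal profit ≥ marginal spark damage through level 4, so k* = 4.
With the farmer holding the right, the railroad must at least compensate total damage at k*: 43 + 93 + 156 + 193 = 485.

$485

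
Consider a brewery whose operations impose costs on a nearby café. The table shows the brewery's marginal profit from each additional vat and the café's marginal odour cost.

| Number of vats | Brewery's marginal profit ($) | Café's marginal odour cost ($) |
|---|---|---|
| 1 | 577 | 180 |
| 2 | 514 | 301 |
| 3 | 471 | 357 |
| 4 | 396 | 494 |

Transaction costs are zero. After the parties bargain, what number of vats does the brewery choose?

Bargaining reaches the level where marginal profit last exceeds marginal odour cost.
That holds through level 3 (471 ≥ 357) but not at 4 (396 < 494).

3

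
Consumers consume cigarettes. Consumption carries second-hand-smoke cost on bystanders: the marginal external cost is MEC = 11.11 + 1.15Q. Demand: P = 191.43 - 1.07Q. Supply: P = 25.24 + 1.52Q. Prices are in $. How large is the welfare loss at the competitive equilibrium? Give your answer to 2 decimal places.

Market equilibrium (private): 25.24 + 1.52Q = 191.43 - 1.07Q → Q_m = 64.1660.
Social marginal benefit = demand − MEC = 180.32 - 2.22Q.
Set SMB = MC: 180.32 - 2.22Q = 25.24 + 1.52Q → Q* = 41.4652.
Height of the DWL triangle at Q_m is MC(Q_m) − SMB(Q_m) = MEC(Q_m) = 84.9009.
DWL = ½ × 22.7008 × 84.9009 = 963.6592.

DWL = $963.66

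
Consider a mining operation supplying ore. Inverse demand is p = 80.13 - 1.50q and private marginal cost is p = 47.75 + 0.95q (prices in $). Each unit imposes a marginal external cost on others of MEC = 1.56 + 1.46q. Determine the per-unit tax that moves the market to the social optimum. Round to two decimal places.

Social marginal cost = private MC + MEC = 49.31 + 2.41q.
Set SMC = demand: 49.31 + 2.41q = 80.13 - 1.50q → q* = 7.8824.
The Pigouvian tax equals MEC at q*: 1.56 + 1.46×7.8824 = 13.0683.

tax = $13.07 per unit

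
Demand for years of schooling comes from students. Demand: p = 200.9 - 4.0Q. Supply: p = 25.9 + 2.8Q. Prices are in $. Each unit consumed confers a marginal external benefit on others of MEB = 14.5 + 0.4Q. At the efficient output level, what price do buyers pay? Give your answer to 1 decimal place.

Social marginal benefit = demand + MEB = 215.4 - 3.6Q.
Set SMB = MC: 215.4 - 3.6Q = 25.9 + 2.8Q → Q* = 29.6094.
Consumer price on the demand curve at Q*: 200.9 − 4.0×29.6094 = 82.4624.

P = $82.5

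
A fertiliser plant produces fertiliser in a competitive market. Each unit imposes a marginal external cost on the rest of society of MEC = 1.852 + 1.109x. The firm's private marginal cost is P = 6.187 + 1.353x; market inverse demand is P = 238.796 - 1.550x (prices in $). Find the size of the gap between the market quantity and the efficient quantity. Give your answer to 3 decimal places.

Market equilibrium (private): 6.187 + 1.353x = 238.796 - 1.550x → x_m = 80.1271.
Social marginal cost = private MC + MEC = 8.039 + 2.462x.
Set SMC = demand: 8.039 + 2.462x = 238.796 - 1.550x → x* = 57.5167.
Gap = |80.1271 − 57.5167| = 22.6104.

22.610 units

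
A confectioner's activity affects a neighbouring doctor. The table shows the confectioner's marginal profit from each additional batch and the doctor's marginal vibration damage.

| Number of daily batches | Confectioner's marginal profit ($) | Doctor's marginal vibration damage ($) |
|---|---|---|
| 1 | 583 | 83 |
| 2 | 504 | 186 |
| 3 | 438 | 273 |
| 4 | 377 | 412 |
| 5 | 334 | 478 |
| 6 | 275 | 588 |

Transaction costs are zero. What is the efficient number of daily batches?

3

Bargaining reaches the level where marginal profit last exceeds marginal vibration damage.
That holds through level 3 (438 ≥ 273) but not at 4 (377 < 412).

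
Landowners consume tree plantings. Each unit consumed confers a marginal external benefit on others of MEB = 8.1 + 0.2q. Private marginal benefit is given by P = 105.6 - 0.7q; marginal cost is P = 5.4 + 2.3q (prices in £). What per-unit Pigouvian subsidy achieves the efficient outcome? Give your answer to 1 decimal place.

Social marginal benefit = demand + MEB = 113.7 - 0.5q.
Set SMB = MC: 113.7 - 0.5q = 5.4 + 2.3q → q* = 38.6786.
The Pigouvian subsidy equals MEB at q*: 8.1 + 0.2×38.6786 = 15.8357.

subsidy = £15.8 per unit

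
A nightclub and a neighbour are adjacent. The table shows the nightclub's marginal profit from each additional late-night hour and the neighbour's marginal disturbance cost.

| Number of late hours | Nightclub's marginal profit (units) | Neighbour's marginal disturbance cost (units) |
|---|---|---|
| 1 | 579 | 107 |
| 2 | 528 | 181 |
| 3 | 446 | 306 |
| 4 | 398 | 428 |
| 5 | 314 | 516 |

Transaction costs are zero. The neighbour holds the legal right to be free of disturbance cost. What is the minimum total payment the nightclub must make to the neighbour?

Efficient level: marginal profit ≥ marginal disturbance cost through level 3, so k* = 3.
With the neighbour holding the right, the nightclub must at least compensate total damage at k*: 107 + 181 + 306 = 594.

594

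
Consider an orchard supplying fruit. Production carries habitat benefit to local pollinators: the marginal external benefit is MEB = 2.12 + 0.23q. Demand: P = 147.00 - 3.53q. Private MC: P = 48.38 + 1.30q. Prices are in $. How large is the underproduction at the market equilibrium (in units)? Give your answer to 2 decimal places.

1.48 units

Market equilibrium (private): 48.38 + 1.30q = 147.00 - 3.53q → q_m = 20.4182.
Social marginal cost = private MC − MEB = 46.26 + 1.07q.
Set SMC = demand: 46.26 + 1.07q = 147.00 - 3.53q → q* = 21.9000.
Gap = |20.4182 − 21.9000| = 1.4818.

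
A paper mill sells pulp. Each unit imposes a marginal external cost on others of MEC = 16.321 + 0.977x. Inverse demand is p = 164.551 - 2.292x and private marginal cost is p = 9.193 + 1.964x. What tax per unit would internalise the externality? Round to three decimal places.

tax = 42.279 per unit

Social marginal cost = private MC + MEC = 25.514 + 2.941x.
Set SMC = demand: 25.514 + 2.941x = 164.551 - 2.292x → x* = 26.5693.
The Pigouvian tax equals MEC at x*: 16.321 + 0.977×26.5693 = 42.2792.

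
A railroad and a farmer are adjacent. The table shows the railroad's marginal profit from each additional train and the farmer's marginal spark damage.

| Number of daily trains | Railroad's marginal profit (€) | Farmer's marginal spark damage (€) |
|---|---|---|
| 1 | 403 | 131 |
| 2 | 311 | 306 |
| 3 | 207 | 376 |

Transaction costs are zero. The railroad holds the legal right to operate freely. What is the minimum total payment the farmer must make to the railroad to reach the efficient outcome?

€207

Left alone the railroad would choose level 3 (marginal profit stays positive).
Efficient level: k* = 2 (marginal profit ≥ marginal spark damage through 2).
The farmer must at least cover the railroad's forgone profit from cutting 3→2: 207 = 207.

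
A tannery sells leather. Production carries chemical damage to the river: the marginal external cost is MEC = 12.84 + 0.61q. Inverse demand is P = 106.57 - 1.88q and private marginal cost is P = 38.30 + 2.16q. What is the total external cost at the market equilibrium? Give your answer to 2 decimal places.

Market equilibrium (private): 38.30 + 2.16q = 106.57 - 1.88q → q_m = 16.8985.
Total external cost = ∫₀^{q_m} (12.84 + 0.61q) dq = 12.84×16.8985 + ½×0.61×16.8985² = 304.0723.

304.07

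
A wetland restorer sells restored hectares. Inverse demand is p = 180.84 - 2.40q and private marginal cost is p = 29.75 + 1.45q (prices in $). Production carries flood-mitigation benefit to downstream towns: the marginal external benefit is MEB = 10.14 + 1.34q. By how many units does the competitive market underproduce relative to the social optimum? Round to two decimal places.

24.99 units

Market equilibrium (private): 29.75 + 1.45q = 180.84 - 2.40q → q_m = 39.2442.
Social marginal cost = private MC − MEB = 19.61 + 0.11q.
Set SMC = demand: 19.61 + 0.11q = 180.84 - 2.40q → q* = 64.2351.
Gap = |39.2442 − 64.2351| = 24.9909.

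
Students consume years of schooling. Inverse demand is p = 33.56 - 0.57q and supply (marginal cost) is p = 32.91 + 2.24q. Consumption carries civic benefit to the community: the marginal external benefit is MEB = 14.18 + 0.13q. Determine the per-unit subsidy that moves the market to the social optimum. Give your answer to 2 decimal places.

Social marginal benefit = demand + MEB = 47.74 - 0.44q.
Set SMB = MC: 47.74 - 0.44q = 32.91 + 2.24q → q* = 5.5336.
The Pigouvian subsidy equals MEB at q*: 14.18 + 0.13×5.5336 = 14.8994.

subsidy = 14.90 per unit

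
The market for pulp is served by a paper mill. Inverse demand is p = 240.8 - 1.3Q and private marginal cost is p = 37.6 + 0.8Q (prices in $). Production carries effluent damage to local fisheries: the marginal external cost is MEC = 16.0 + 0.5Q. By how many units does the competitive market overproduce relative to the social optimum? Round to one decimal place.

Market equilibrium (private): 37.6 + 0.8Q = 240.8 - 1.3Q → Q_m = 96.7619.
Social marginal cost = private MC + MEC = 53.6 + 1.3Q.
Set SMC = demand: 53.6 + 1.3Q = 240.8 - 1.3Q → Q* = 72.0000.
Gap = |96.7619 − 72.0000| = 24.7619.

24.8 units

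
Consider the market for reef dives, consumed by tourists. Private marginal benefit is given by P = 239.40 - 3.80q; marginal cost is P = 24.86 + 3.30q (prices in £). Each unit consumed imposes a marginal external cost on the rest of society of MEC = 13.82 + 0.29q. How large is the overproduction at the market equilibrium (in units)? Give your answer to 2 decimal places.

Market equilibrium (private): 24.86 + 3.30q = 239.40 - 3.80q → q_m = 30.2169.
Social marginal benefit = demand − MEC = 225.58 - 4.09q.
Set SMB = MC: 225.58 - 4.09q = 24.86 + 3.30q → q* = 27.1610.
Gap = |30.2169 − 27.1610| = 3.0559.

3.06 units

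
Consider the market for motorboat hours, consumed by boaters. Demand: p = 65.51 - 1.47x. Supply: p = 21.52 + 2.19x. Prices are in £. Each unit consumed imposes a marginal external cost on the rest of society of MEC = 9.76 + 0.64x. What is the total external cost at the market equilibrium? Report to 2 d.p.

Market equilibrium (private): 21.52 + 2.19x = 65.51 - 1.47x → x_m = 12.0191.
Total external cost = ∫₀^{x_m} (9.76 + 0.64x) dx = 9.76×12.0191 + ½×0.64×12.0191² = 163.5332.

£163.53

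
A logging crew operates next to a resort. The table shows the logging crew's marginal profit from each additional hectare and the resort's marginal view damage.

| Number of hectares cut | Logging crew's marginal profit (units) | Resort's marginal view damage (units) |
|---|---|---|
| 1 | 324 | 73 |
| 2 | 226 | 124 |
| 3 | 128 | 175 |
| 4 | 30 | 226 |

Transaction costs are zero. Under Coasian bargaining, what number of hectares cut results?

2

Bargaining reaches the level where marginal profit last exceeds marginal view damage.
That holds through level 2 (226 ≥ 124) but not at 3 (128 < 175).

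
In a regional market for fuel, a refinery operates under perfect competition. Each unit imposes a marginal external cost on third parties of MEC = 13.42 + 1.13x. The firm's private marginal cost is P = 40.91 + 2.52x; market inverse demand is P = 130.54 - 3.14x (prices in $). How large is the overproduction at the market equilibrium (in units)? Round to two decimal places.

Market equilibrium (private): 40.91 + 2.52x = 130.54 - 3.14x → x_m = 15.8357.
Social marginal cost = private MC + MEC = 54.33 + 3.65x.
Set SMC = demand: 54.33 + 3.65x = 130.54 - 3.14x → x* = 11.2239.
Gap = |15.8357 − 11.2239| = 4.6118.

4.61 units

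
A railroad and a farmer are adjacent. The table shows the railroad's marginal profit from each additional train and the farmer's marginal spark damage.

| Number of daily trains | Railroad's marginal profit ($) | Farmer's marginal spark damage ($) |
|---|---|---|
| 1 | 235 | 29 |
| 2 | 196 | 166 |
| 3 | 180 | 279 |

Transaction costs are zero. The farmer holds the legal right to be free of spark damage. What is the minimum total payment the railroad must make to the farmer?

Efficient level: marginal profit ≥ marginal spark damage through level 2, so k* = 2.
With the farmer holding the right, the railroad must at least compensate total damage at k*: 29 + 166 = 195.

$195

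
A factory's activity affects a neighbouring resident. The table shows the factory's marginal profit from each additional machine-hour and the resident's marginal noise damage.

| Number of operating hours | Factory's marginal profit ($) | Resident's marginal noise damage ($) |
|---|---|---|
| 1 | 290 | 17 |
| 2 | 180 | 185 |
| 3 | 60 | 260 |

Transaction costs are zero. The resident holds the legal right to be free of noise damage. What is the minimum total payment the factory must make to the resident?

Efficient level: marginal profit ≥ marginal noise damage through level 1, so k* = 1.
With the resident holding the right, the factory must at least compensate total damage at k*: 17 = 17.

$17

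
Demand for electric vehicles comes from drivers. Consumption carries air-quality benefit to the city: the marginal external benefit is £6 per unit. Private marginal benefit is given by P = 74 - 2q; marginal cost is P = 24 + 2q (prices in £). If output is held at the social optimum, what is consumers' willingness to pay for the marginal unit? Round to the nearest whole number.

P = £46

Social marginal benefit = demand + MEB = 80 - 2q.
Set SMB = MC: 80 - 2q = 24 + 2q → q* = 14.0000.
Consumer price on the demand curve at q*: 74 − 2×14.0000 = 46.0000.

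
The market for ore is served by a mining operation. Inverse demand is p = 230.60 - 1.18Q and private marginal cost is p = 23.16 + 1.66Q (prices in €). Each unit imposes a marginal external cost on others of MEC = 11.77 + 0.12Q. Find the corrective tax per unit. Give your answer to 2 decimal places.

tax = €19.70 per unit

Social marginal cost = private MC + MEC = 34.93 + 1.78Q.
Set SMC = demand: 34.93 + 1.78Q = 230.60 - 1.18Q → Q* = 66.1047.
The Pigouvian tax equals MEC at Q*: 11.77 + 0.12×66.1047 = 19.7026.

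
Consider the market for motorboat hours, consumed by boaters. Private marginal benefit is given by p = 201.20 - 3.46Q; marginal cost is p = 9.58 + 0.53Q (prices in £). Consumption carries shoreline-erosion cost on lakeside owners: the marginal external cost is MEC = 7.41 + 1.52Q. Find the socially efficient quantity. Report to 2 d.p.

Social marginal benefit = demand − MEC = 193.79 - 4.98Q.
Set SMB = MC: 193.79 - 4.98Q = 9.58 + 0.53Q → Q* = 33.4319.

Q* = 33.43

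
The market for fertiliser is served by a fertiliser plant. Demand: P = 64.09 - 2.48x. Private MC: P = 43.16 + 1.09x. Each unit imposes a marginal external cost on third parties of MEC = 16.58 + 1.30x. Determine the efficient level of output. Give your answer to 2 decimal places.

Social marginal cost = private MC + MEC = 59.74 + 2.39x.
Set SMC = demand: 59.74 + 2.39x = 64.09 - 2.48x → x* = 0.8932.

x* = 0.89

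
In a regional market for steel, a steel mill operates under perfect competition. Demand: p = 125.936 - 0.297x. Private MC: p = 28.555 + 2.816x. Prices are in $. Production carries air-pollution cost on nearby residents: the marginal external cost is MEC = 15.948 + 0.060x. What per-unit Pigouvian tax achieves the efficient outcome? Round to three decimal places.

Social marginal cost = private MC + MEC = 44.503 + 2.876x.
Set SMC = demand: 44.503 + 2.876x = 125.936 - 0.297x → x* = 25.6644.
The Pigouvian tax equals MEC at x*: 15.948 + 0.060×25.6644 = 17.4879.

tax = $17.488 per unit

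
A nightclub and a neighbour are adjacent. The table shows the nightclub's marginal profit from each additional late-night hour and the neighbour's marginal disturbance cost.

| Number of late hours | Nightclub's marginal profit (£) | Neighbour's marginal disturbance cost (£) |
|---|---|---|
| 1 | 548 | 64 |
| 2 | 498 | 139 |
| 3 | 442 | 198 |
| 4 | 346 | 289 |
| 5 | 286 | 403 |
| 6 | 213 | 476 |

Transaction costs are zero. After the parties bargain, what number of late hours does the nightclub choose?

Bargaining reaches the level where marginal profit last exceeds marginal disturbance cost.
That holds through level 4 (346 ≥ 289) but not at 5 (286 < 403).

4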